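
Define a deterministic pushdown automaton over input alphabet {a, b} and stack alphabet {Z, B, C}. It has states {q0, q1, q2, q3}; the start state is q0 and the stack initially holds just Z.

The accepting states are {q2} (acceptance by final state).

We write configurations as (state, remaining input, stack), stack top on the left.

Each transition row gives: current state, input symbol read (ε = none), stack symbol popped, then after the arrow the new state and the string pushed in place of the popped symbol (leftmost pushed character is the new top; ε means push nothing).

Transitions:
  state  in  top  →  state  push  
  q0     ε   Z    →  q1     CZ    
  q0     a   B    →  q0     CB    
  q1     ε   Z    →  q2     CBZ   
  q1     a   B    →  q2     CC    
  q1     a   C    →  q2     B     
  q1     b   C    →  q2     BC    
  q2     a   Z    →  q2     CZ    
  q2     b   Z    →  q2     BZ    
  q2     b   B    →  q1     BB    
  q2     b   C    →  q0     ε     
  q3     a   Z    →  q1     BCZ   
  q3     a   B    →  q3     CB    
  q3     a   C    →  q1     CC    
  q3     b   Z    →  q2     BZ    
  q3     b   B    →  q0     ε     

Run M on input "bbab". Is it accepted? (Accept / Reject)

(q0, bbab, Z)
  ε-move, top Z: go to q1, push CZ → (q1, bbab, CZ)
  read b, top C: go to q2, push BC → (q2, bab, BCZ)
  read b, top B: go to q1, push BB → (q1, ab, BBCZ)
  read a, top B: go to q2, push CC → (q2, b, CCBCZ)
  read b, top C: go to q0, push ε → (q0, ε, CBCZ)
All input consumed; state q0 ∉ F and no further ε-move applies.

Reject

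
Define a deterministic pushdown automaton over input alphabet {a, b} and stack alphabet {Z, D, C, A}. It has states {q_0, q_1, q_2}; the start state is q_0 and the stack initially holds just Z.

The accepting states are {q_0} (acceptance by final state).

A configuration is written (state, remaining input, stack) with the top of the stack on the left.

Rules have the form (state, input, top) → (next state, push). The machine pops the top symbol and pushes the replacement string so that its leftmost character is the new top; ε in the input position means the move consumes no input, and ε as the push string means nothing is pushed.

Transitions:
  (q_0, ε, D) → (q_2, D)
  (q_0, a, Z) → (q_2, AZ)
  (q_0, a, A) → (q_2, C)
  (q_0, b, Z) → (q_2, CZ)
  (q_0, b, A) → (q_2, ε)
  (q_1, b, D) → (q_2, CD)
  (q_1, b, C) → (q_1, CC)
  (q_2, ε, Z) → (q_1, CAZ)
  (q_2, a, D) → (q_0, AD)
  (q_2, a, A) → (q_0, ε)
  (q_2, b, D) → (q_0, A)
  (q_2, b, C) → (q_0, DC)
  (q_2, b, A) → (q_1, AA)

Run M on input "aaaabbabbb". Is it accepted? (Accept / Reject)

(q_0, aaaabbabbb, Z)
  read a, top Z: go to q_2, push AZ → (q_2, aaabbabbb, AZ)
  read a, top A: go to q_0, push ε → (q_0, aabbabbb, Z)
  read a, top Z: go to q_2, push AZ → (q_2, abbabbb, AZ)
  read a, top A: go to q_0, push ε → (q_0, bbabbb, Z)
  read b, top Z: go to q_2, push CZ → (q_2, babbb, CZ)
  read b, top C: go to q_0, push DC → (q_0, abbb, DCZ)
  ε-move, top D: go to q_2, push D → (q_2, abbb, DCZ)
  read a, top D: go to q_0, push AD → (q_0, bbb, ADCZ)
  read b, top A: go to q_2, push ε → (q_2, bb, DCZ)
  read b, top D: go to q_0, push A → (q_0, b, ACZ)
  read b, top A: go to q_2, push ε → (q_2, ε, CZ)
All input consumed; state q_2 ∉ F and no further ε-move applies.

Reject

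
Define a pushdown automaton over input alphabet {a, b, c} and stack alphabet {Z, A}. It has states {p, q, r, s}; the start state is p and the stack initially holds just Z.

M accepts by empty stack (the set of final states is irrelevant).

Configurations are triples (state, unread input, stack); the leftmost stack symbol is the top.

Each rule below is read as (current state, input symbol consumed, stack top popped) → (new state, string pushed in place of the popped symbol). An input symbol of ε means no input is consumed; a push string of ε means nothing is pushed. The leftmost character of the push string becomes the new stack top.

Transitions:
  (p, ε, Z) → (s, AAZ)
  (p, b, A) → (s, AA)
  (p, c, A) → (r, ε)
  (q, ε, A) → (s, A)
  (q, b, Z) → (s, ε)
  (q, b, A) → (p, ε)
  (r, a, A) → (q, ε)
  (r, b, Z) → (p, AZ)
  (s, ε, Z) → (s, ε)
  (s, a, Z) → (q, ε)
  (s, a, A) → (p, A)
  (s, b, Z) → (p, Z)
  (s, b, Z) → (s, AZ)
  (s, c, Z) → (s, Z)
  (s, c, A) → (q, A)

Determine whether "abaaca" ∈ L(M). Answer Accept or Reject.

Reject

No computation consumes all input and empties the stack.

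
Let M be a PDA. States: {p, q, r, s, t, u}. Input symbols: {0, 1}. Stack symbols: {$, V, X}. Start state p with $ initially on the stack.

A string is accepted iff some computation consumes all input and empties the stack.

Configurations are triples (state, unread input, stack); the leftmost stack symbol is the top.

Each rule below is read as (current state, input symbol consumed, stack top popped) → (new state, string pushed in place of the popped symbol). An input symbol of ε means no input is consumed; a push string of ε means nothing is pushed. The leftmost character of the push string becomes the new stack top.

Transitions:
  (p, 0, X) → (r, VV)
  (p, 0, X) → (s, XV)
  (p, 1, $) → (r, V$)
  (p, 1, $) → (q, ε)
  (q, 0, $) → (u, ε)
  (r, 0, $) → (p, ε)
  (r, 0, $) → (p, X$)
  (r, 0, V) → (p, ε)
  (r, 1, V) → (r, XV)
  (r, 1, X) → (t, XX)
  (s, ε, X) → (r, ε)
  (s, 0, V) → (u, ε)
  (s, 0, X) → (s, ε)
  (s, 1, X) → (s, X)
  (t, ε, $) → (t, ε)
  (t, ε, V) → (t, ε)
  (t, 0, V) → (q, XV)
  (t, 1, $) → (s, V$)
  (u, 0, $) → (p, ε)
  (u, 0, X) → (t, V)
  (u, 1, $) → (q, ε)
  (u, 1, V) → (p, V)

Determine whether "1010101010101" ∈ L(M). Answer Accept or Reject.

One accepting computation: (p, 1010101010101, $) ⊢ (r, 010101010101, V$) ⊢ (p, 10101010101, $) ⊢ (r, 0101010101, V$) ⊢ (p, 101010101, $) ⊢ (r, 01010101, V$) ⊢ (p, 1010101, $) ⊢ (r, 010101, V$) ⊢ (p, 10101, $) ⊢ (r, 0101, V$) ⊢ (p, 101, $) ⊢ (r, 01, V$) ⊢ (p, 1, $) ⊢ (q, ε, ε)
All input consumed and the stack is empty.

Accept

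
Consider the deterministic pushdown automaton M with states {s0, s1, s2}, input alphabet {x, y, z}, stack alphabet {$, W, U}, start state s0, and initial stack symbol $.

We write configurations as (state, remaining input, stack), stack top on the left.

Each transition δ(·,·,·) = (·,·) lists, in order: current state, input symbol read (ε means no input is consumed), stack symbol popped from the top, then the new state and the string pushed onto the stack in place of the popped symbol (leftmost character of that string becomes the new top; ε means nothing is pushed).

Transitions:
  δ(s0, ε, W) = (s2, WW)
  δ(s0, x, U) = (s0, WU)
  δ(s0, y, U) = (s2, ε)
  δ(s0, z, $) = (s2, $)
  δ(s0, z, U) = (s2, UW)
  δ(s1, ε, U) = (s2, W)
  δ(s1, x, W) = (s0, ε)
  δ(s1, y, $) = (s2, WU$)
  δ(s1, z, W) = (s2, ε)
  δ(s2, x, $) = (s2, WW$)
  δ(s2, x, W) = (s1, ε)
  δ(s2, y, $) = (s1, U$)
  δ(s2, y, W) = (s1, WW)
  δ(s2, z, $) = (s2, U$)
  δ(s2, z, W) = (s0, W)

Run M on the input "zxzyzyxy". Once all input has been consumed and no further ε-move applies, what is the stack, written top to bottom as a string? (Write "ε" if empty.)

(s0, zxzyzyxy, $)
  read z, top $: go to s2, push $ → (s2, xzyzyxy, $)
  read x, top $: go to s2, push WW$ → (s2, zyzyxy, WW$)
  read z, top W: go to s0, push W → (s0, yzyxy, WW$)
  ε-move, top W: go to s2, push WW → (s2, yzyxy, WWW$)
  read y, top W: go to s1, push WW → (s1, zyxy, WWWW$)
  read z, top W: go to s2, push ε → (s2, yxy, WWW$)
  read y, top W: go to s1, push WW → (s1, xy, WWWW$)
  read x, top W: go to s0, push ε → (s0, y, WWW$)
  ε-move, top W: go to s2, push WW → (s2, y, WWWW$)
  read y, top W: go to s1, push WW → (s1, ε, WWWWW$)
All input consumed in state s1 with stack WWWWW$.

WWWWW$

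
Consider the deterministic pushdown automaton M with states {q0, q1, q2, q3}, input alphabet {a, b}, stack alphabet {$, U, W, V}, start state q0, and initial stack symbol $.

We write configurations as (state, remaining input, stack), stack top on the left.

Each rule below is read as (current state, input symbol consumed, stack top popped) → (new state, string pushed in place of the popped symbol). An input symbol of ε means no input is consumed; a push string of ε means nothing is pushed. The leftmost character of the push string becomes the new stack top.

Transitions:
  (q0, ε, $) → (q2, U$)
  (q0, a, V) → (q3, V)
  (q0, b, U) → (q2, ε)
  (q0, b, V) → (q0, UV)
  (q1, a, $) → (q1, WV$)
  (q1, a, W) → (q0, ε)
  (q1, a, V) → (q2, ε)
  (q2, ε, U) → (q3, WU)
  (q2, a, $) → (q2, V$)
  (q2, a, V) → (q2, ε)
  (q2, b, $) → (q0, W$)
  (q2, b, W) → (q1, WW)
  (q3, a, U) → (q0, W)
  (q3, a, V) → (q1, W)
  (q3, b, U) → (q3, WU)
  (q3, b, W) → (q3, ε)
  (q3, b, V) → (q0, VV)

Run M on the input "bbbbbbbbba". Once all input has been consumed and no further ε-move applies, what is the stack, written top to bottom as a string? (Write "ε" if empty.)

W$

(q0, bbbbbbbbba, $)
  ε-move, top $: go to q2, push U$ → (q2, bbbbbbbbba, U$)
  ε-move, top U: go to q3, push WU → (q3, bbbbbbbbba, WU$)
  read b, top W: go to q3, push ε → (q3, bbbbbbbba, U$)
  read b, top U: go to q3, push WU → (q3, bbbbbbba, WU$)
  read b, top W: go to q3, push ε → (q3, bbbbbba, U$)
  read b, top U: go to q3, push WU → (q3, bbbbba, WU$)
  read b, top W: go to q3, push ε → (q3, bbbba, U$)
  read b, top U: go to q3, push WU → (q3, bbba, WU$)
  read b, top W: go to q3, push ε → (q3, bba, U$)
  read b, top U: go to q3, push WU → (q3, ba, WU$)
  read b, top W: go to q3, push ε → (q3, a, U$)
  read a, top U: go to q0, push W → (q0, ε, W$)
All input consumed in state q0 with stack W$.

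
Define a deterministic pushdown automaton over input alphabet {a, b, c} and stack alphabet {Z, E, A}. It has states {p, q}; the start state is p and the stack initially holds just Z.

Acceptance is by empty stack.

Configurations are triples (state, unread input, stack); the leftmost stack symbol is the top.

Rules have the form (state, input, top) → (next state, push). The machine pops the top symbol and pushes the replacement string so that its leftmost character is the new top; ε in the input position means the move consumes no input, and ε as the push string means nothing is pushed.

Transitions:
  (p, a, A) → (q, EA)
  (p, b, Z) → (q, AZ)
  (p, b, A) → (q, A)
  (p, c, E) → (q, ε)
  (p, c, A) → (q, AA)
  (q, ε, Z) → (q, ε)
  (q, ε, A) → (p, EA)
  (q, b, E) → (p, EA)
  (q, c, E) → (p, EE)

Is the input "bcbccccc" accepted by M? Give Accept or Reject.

Reject

(p, bcbccccc, Z) ⊢ (q, cbccccc, AZ) ⊢ (p, cbccccc, EAZ) ⊢ (q, bccccc, AZ) ⊢ (p, bccccc, EAZ)
No transition applies at (p, bccccc, EAZ); input not fully consumed.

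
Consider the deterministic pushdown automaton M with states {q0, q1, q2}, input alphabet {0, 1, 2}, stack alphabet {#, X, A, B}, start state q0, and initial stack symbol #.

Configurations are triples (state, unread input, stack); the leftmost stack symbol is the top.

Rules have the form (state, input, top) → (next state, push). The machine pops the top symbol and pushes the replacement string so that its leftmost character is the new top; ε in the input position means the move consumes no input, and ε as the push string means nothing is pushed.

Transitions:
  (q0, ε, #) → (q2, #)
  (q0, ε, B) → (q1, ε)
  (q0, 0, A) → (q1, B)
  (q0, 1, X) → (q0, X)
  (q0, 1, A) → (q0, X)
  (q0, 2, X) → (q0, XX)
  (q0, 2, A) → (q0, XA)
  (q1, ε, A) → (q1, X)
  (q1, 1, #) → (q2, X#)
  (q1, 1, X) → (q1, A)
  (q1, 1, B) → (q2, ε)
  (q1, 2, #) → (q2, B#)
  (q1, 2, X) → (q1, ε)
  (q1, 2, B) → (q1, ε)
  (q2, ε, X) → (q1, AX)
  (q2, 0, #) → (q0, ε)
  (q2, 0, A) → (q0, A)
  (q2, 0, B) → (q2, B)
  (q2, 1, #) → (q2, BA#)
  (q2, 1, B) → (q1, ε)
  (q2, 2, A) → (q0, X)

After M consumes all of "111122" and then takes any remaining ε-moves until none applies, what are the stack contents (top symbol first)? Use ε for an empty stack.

B#

(q0, 111122, #)
  ε-move, top #: go to q2, push # → (q2, 111122, #)
  read 1, top #: go to q2, push BA# → (q2, 11122, BA#)
  read 1, top B: go to q1, push ε → (q1, 1122, A#)
  ε-move, top A: go to q1, push X → (q1, 1122, X#)
  read 1, top X: go to q1, push A → (q1, 122, A#)
  ε-move, top A: go to q1, push X → (q1, 122, X#)
  read 1, top X: go to q1, push A → (q1, 22, A#)
  ε-move, top A: go to q1, push X → (q1, 22, X#)
  read 2, top X: go to q1, push ε → (q1, 2, #)
  read 2, top #: go to q2, push B# → (q2, ε, B#)
All input consumed in state q2 with stack B#.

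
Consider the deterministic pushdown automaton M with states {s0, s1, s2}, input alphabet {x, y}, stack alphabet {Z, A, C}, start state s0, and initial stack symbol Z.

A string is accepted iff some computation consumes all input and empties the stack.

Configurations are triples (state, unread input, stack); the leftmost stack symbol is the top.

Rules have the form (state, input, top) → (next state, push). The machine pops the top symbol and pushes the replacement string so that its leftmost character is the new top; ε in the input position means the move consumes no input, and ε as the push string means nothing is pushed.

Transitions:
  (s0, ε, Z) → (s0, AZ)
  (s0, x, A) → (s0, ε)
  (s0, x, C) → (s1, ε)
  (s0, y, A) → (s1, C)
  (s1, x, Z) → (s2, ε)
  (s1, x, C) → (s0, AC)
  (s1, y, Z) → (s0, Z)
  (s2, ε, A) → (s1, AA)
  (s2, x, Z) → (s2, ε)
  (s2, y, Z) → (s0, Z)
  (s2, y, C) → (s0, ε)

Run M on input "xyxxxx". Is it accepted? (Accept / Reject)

Accept

(s0, xyxxxx, Z) ⊢ (s0, xyxxxx, AZ) ⊢ (s0, yxxxx, Z) ⊢ (s0, yxxxx, AZ) ⊢ (s1, xxxx, CZ) ⊢ (s0, xxx, ACZ) ⊢ (s0, xx, CZ) ⊢ (s1, x, Z) ⊢ (s2, ε, ε)
All input consumed and the stack is empty.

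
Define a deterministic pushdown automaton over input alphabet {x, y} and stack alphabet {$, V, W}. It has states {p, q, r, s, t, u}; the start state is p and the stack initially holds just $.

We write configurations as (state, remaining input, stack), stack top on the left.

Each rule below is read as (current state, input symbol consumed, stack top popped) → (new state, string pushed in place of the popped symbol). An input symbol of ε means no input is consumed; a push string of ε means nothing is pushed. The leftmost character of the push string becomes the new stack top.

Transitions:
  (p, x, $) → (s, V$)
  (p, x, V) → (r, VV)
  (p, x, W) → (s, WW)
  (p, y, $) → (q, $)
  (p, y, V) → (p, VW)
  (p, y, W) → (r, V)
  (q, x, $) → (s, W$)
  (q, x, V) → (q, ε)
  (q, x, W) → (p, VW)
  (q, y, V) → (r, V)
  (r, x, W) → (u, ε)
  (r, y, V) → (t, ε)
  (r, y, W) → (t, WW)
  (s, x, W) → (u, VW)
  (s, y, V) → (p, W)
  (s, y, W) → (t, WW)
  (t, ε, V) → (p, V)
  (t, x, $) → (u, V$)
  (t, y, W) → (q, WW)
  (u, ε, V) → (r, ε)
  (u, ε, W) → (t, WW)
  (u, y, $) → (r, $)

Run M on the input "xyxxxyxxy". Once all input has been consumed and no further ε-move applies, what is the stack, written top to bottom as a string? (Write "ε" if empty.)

(p, xyxxxyxxy, $)
  read x, top $: go to s, push V$ → (s, yxxxyxxy, V$)
  read y, top V: go to p, push W → (p, xxxyxxy, W$)
  read x, top W: go to s, push WW → (s, xxyxxy, WW$)
  read x, top W: go to u, push VW → (u, xyxxy, VWW$)
  ε-move, top V: go to r, push ε → (r, xyxxy, WW$)
  read x, top W: go to u, push ε → (u, yxxy, W$)
  ε-move, top W: go to t, push WW → (t, yxxy, WW$)
  read y, top W: go to q, push WW → (q, xxy, WWW$)
  read x, top W: go to p, push VW → (p, xy, VWWW$)
  read x, top V: go to r, push VV → (r, y, VVWWW$)
  read y, top V: go to t, push ε → (t, ε, VWWW$)
  ε-move, top V: go to p, push V → (p, ε, VWWW$)
All input consumed in state p with stack VWWW$.

VWWW$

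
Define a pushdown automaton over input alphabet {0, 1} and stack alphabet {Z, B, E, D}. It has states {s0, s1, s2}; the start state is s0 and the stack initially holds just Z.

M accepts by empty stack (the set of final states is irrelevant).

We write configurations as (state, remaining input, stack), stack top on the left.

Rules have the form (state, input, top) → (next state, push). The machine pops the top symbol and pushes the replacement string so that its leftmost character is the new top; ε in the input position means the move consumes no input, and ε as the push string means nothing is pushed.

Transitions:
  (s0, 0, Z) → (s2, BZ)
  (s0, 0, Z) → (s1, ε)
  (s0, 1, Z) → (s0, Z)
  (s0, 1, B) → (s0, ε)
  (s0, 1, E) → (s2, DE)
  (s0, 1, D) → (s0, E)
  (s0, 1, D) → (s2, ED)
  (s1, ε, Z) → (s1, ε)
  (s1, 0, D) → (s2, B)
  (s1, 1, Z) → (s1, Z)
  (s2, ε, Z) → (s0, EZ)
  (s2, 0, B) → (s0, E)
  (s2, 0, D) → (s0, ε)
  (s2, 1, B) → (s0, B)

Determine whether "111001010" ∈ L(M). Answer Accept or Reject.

Reject

No computation consumes all input and empties the stack.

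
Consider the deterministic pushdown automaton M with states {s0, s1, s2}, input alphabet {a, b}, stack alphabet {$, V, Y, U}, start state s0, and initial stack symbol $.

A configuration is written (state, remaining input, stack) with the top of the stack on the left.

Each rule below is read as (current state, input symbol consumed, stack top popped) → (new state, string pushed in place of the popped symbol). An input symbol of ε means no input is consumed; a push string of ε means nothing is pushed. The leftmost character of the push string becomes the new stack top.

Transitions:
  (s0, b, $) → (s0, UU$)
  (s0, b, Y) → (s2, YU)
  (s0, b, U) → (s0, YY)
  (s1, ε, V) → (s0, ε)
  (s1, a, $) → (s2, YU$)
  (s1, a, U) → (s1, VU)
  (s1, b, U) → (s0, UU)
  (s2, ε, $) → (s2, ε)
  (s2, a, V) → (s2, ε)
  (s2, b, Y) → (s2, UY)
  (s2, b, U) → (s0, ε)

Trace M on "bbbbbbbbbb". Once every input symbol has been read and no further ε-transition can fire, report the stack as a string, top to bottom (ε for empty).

UYUUUYU$

(s0, bbbbbbbbbb, $)
  read b, top $: go to s0, push UU$ → (s0, bbbbbbbbb, UU$)
  read b, top U: go to s0, push YY → (s0, bbbbbbbb, YYU$)
  read b, top Y: go to s2, push YU → (s2, bbbbbbb, YUYU$)
  read b, top Y: go to s2, push UY → (s2, bbbbbb, UYUYU$)
  read b, top U: go to s0, push ε → (s0, bbbbb, YUYU$)
  read b, top Y: go to s2, push YU → (s2, bbbb, YUUYU$)
  read b, top Y: go to s2, push UY → (s2, bbb, UYUUYU$)
  read b, top U: go to s0, push ε → (s0, bb, YUUYU$)
  read b, top Y: go to s2, push YU → (s2, b, YUUUYU$)
  read b, top Y: go to s2, push UY → (s2, ε, UYUUUYU$)
All input consumed in state s2 with stack UYUUUYU$.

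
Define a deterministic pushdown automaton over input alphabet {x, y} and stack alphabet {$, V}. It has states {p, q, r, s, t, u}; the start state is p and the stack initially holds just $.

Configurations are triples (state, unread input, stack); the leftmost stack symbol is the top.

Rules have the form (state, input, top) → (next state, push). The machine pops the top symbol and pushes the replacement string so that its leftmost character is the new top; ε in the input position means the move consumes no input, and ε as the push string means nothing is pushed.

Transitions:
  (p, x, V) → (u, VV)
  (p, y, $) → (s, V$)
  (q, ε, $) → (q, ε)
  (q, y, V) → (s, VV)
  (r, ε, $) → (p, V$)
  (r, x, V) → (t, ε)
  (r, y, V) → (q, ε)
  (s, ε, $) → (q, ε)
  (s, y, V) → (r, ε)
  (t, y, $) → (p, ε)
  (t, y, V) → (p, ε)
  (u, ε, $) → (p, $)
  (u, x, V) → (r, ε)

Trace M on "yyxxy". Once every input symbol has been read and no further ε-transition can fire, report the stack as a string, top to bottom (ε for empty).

ε

(p, yyxxy, $)
  read y, top $: go to s, push V$ → (s, yxxy, V$)
  read y, top V: go to r, push ε → (r, xxy, $)
  ε-move, top $: go to p, push V$ → (p, xxy, V$)
  read x, top V: go to u, push VV → (u, xy, VV$)
  read x, top V: go to r, push ε → (r, y, V$)
  read y, top V: go to q, push ε → (q, ε, $)
  ε-move, top $: go to q, push ε → (q, ε, ε)
All input consumed in state q with stack ε.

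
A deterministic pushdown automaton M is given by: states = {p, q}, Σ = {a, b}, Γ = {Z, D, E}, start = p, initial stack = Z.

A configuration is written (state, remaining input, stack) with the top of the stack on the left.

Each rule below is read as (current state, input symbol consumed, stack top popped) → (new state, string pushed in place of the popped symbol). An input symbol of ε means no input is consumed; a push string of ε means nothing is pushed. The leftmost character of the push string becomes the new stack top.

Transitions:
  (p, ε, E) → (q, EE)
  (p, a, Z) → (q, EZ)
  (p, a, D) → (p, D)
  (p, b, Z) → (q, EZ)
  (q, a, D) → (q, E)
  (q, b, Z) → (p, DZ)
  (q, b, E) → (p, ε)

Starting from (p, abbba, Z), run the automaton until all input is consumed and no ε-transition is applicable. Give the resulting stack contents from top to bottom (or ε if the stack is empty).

(p, abbba, Z) ⊢ (q, bbba, EZ) ⊢ (p, bba, Z) ⊢ (q, ba, EZ) ⊢ (p, a, Z) ⊢ (q, ε, EZ)
All input consumed in state q with stack EZ.

EZ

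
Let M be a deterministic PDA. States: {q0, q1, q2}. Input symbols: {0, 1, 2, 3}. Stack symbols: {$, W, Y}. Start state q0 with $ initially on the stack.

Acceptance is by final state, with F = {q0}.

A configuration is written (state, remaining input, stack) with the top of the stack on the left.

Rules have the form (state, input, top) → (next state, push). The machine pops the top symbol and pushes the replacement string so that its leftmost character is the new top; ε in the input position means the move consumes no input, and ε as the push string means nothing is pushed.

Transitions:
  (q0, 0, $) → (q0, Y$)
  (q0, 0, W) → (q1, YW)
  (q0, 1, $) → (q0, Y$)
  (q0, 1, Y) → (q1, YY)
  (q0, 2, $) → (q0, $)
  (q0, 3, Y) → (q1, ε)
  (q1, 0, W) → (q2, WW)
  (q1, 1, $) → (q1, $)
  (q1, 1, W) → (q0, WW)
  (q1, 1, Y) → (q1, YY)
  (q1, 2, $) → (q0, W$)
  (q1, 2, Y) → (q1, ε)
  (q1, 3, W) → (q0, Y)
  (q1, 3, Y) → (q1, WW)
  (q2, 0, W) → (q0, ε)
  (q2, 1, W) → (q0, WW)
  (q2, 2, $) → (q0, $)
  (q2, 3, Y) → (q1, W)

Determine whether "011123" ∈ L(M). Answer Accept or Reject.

(q0, 011123, $)
  read 0, top $: go to q0, push Y$ → (q0, 11123, Y$)
  read 1, top Y: go to q1, push YY → (q1, 1123, YY$)
  read 1, top Y: go to q1, push YY → (q1, 123, YYY$)
  read 1, top Y: go to q1, push YY → (q1, 23, YYYY$)
  read 2, top Y: go to q1, push ε → (q1, 3, YYY$)
  read 3, top Y: go to q1, push WW → (q1, ε, WWYY$)
All input consumed; state q1 ∉ F and no further ε-move applies.

Reject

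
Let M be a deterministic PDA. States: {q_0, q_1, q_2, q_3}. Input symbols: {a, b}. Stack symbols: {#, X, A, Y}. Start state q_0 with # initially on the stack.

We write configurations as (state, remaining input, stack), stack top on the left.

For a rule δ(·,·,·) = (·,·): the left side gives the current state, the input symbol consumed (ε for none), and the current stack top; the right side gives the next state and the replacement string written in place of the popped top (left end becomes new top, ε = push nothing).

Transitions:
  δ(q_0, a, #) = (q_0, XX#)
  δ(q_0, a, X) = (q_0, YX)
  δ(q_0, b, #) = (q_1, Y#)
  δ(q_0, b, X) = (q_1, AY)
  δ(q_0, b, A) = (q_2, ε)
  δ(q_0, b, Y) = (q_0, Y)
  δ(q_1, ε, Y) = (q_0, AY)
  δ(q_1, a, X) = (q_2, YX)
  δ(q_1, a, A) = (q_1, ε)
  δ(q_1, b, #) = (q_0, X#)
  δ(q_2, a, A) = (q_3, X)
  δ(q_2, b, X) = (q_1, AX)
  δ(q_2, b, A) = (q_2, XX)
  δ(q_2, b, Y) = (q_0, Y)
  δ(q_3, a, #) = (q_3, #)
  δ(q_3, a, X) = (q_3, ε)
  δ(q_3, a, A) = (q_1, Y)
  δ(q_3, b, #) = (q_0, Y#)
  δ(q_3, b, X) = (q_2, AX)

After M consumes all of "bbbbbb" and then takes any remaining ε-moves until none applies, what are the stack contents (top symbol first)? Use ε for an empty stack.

(q_0, bbbbbb, #)
  read b, top #: go to q_1, push Y# → (q_1, bbbbb, Y#)
  ε-move, top Y: go to q_0, push AY → (q_0, bbbbb, AY#)
  read b, top A: go to q_2, push ε → (q_2, bbbb, Y#)
  read b, top Y: go to q_0, push Y → (q_0, bbb, Y#)
  read b, top Y: go to q_0, push Y → (q_0, bb, Y#)
  read b, top Y: go to q_0, push Y → (q_0, b, Y#)
  read b, top Y: go to q_0, push Y → (q_0, ε, Y#)
All input consumed in state q_0 with stack Y#.

Y#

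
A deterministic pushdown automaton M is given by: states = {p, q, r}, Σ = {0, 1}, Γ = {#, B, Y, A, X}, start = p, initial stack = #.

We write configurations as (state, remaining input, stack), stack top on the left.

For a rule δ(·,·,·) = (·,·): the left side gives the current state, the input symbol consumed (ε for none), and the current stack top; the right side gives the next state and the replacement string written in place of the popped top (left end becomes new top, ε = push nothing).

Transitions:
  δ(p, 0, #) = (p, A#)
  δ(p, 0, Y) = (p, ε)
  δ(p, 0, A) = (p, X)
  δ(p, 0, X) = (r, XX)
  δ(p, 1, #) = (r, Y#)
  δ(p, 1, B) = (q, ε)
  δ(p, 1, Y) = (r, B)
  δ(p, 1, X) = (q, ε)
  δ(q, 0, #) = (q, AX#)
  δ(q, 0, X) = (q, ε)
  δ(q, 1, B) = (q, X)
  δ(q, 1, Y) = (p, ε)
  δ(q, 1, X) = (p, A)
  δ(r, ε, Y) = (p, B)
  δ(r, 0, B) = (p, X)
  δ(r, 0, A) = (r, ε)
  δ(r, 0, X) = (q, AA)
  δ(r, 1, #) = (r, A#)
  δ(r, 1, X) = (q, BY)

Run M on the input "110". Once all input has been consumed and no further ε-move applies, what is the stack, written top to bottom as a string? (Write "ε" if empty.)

(p, 110, #)
  read 1, top #: go to r, push Y# → (r, 10, Y#)
  ε-move, top Y: go to p, push B → (p, 10, B#)
  read 1, top B: go to q, push ε → (q, 0, #)
  read 0, top #: go to q, push AX# → (q, ε, AX#)
All input consumed in state q with stack AX#.

AX#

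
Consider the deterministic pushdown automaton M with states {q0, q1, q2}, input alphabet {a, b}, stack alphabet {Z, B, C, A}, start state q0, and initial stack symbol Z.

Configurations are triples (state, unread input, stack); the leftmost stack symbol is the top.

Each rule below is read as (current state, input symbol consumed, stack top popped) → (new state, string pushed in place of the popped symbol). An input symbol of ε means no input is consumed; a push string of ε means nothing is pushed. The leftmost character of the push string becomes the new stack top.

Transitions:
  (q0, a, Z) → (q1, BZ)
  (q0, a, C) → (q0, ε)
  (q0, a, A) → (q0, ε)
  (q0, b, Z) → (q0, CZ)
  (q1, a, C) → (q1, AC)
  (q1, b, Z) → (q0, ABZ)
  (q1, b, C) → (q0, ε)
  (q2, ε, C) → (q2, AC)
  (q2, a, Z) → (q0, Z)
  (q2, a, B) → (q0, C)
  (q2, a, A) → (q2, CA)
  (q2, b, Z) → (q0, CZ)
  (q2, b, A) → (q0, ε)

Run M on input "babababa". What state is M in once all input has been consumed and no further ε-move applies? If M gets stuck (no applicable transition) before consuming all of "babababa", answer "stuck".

(q0, babababa, Z) ⊢ (q0, abababa, CZ) ⊢ (q0, bababa, Z) ⊢ (q0, ababa, CZ) ⊢ (q0, baba, Z) ⊢ (q0, aba, CZ) ⊢ (q0, ba, Z) ⊢ (q0, a, CZ) ⊢ (q0, ε, Z)
All input consumed; M is in state q0.

q0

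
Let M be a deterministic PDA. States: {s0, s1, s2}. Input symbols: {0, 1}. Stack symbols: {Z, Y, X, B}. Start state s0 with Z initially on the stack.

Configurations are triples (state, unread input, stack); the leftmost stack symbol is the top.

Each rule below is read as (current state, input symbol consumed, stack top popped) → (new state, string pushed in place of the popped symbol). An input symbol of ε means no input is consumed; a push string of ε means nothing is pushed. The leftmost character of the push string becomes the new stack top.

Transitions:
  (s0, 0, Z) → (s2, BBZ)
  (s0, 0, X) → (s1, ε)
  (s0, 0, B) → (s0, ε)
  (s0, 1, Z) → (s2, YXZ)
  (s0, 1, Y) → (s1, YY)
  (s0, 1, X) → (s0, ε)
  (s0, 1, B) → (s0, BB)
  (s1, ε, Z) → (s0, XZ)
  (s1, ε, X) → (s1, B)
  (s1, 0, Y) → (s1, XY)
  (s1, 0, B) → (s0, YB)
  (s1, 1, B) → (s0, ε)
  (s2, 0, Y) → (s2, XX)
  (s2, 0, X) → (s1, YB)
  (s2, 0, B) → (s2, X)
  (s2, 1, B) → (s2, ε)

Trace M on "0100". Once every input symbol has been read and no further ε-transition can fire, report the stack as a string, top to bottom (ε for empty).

YBZ

(s0, 0100, Z) ⊢ (s2, 100, BBZ) ⊢ (s2, 00, BZ) ⊢ (s2, 0, XZ) ⊢ (s1, ε, YBZ)
All input consumed in state s1 with stack YBZ.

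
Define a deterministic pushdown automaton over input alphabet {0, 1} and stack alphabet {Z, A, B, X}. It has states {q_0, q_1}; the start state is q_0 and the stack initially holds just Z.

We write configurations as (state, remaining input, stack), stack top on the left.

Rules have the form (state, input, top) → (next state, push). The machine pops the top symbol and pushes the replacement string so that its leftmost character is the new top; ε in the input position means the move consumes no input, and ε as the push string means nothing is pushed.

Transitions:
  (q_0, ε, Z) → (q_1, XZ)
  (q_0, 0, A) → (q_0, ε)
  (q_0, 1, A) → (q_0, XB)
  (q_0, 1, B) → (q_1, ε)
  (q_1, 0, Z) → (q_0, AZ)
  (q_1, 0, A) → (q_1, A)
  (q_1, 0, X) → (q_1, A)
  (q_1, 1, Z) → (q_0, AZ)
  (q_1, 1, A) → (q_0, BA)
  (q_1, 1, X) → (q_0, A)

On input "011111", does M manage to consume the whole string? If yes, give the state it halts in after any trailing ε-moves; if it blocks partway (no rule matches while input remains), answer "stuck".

q_0

(q_0, 011111, Z)
  ε-move, top Z: go to q_1, push XZ → (q_1, 011111, XZ)
  read 0, top X: go to q_1, push A → (q_1, 11111, AZ)
  read 1, top A: go to q_0, push BA → (q_0, 1111, BAZ)
  read 1, top B: go to q_1, push ε → (q_1, 111, AZ)
  read 1, top A: go to q_0, push BA → (q_0, 11, BAZ)
  read 1, top B: go to q_1, push ε → (q_1, 1, AZ)
  read 1, top A: go to q_0, push BA → (q_0, ε, BAZ)
All input consumed; M is in state q_0.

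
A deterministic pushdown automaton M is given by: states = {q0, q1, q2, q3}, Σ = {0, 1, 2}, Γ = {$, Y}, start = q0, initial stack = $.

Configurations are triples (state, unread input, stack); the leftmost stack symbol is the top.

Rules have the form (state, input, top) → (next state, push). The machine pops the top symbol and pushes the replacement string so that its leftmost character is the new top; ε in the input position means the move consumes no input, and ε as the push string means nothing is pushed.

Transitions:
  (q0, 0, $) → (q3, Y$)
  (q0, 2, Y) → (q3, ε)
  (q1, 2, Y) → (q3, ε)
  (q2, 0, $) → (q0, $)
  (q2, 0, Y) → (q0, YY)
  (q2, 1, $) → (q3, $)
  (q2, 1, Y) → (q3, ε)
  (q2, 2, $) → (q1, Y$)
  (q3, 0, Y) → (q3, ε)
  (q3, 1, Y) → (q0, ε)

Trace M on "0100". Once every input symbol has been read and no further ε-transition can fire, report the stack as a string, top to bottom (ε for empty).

$

(q0, 0100, $) ⊢ (q3, 100, Y$) ⊢ (q0, 00, $) ⊢ (q3, 0, Y$) ⊢ (q3, ε, $)
All input consumed in state q3 with stack $.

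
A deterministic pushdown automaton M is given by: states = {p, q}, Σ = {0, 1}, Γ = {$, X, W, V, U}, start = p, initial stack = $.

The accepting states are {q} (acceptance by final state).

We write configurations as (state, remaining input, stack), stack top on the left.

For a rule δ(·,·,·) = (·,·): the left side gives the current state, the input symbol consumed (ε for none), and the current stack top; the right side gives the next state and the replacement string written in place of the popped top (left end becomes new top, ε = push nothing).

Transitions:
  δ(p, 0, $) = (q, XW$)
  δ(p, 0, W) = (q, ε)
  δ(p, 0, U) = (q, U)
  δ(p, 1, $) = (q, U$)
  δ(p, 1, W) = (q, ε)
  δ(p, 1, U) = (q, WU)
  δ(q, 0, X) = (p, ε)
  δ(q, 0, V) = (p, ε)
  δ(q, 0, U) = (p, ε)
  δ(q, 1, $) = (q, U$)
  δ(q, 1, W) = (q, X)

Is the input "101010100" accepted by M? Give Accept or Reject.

Accept

(p, 101010100, $)
  read 1, top $: go to q, push U$ → (q, 01010100, U$)
  read 0, top U: go to p, push ε → (p, 1010100, $)
  read 1, top $: go to q, push U$ → (q, 010100, U$)
  read 0, top U: go to p, push ε → (p, 10100, $)
  read 1, top $: go to q, push U$ → (q, 0100, U$)
  read 0, top U: go to p, push ε → (p, 100, $)
  read 1, top $: go to q, push U$ → (q, 00, U$)
  read 0, top U: go to p, push ε → (p, 0, $)
  read 0, top $: go to q, push XW$ → (q, ε, XW$)
All input consumed; state q ∈ F.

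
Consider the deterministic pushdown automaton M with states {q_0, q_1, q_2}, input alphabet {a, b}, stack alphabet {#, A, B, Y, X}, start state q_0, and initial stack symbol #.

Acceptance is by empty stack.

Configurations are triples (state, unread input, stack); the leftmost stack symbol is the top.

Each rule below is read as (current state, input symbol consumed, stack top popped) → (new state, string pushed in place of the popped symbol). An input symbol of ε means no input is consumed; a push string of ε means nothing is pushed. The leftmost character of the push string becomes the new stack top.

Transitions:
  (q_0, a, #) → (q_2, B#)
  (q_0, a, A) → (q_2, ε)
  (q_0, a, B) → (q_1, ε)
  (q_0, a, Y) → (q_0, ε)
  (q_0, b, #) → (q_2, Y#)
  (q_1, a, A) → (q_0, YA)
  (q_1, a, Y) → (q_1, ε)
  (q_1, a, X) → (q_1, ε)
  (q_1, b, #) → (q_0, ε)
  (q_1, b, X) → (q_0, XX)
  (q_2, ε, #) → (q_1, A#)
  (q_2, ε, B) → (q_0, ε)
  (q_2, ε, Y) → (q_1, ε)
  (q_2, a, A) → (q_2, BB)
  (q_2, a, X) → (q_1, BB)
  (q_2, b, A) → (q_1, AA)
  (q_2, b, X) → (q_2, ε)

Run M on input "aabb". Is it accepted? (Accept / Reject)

Accept

(q_0, aabb, #)
  read a, top #: go to q_2, push B# → (q_2, abb, B#)
  ε-move, top B: go to q_0, push ε → (q_0, abb, #)
  read a, top #: go to q_2, push B# → (q_2, bb, B#)
  ε-move, top B: go to q_0, push ε → (q_0, bb, #)
  read b, top #: go to q_2, push Y# → (q_2, b, Y#)
  ε-move, top Y: go to q_1, push ε → (q_1, b, #)
  read b, top #: go to q_0, push ε → (q_0, ε, ε)
All input consumed and the stack is empty.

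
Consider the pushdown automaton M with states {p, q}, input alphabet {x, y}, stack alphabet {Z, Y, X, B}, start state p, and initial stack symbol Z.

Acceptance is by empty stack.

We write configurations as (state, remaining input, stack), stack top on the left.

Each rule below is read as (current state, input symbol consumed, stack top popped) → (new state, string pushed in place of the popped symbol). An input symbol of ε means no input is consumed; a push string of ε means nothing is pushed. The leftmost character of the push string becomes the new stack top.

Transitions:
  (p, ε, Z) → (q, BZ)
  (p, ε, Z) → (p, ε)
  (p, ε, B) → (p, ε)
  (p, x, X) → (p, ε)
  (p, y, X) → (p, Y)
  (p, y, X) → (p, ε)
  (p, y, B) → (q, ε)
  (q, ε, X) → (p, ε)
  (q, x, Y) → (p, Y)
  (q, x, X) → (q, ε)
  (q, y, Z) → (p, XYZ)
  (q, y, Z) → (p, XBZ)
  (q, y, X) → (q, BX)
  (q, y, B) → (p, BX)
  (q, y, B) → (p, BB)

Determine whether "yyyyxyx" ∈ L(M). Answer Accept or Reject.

One accepting computation: (p, yyyyxyx, Z) ⊢ (q, yyyyxyx, BZ) ⊢ (p, yyyxyx, BBZ) ⊢ (q, yyxyx, BZ) ⊢ (p, yxyx, BXZ) ⊢ (q, xyx, XZ) ⊢ (q, yx, Z) ⊢ (p, x, XBZ) ⊢ (p, ε, BZ) ⊢ (p, ε, Z) ⊢ (p, ε, ε)
All input consumed and the stack is empty.

Accept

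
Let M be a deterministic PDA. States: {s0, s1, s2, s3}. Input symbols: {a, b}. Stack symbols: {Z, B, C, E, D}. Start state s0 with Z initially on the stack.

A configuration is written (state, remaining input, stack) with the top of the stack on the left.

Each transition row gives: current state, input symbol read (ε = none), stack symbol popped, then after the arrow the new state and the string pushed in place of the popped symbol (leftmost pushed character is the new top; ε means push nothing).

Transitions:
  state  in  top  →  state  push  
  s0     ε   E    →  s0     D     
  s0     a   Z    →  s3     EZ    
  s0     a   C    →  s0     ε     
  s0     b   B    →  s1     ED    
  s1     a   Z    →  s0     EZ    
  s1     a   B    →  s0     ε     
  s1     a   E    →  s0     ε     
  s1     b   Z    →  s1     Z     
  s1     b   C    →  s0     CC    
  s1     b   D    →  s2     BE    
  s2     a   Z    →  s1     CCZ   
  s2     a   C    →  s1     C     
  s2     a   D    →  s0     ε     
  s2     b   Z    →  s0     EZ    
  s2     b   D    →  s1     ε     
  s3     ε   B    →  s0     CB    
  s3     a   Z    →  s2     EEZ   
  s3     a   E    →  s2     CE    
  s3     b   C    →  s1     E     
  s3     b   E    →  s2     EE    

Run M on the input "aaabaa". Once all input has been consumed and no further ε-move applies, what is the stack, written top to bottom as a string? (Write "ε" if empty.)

DZ

(s0, aaabaa, Z)
  read a, top Z: go to s3, push EZ → (s3, aabaa, EZ)
  read a, top E: go to s2, push CE → (s2, abaa, CEZ)
  read a, top C: go to s1, push C → (s1, baa, CEZ)
  read b, top C: go to s0, push CC → (s0, aa, CCEZ)
  read a, top C: go to s0, push ε → (s0, a, CEZ)
  read a, top C: go to s0, push ε → (s0, ε, EZ)
  ε-move, top E: go to s0, push D → (s0, ε, DZ)
All input consumed in state s0 with stack DZ.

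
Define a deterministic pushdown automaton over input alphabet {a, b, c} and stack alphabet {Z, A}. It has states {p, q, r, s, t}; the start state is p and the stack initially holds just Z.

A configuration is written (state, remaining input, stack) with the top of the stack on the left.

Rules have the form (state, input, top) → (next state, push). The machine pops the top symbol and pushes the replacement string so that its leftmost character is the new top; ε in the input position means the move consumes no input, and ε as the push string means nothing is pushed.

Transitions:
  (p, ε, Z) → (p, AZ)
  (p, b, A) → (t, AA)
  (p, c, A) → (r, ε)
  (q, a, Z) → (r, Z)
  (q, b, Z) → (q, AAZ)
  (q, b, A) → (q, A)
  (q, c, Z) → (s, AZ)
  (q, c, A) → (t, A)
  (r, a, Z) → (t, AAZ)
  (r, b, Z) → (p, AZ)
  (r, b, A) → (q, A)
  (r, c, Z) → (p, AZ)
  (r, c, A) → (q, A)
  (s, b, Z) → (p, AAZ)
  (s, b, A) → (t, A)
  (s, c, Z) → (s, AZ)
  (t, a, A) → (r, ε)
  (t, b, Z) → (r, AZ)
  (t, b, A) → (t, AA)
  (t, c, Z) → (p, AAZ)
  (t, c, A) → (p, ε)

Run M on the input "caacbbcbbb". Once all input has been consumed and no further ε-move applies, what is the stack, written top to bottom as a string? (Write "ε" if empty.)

(p, caacbbcbbb, Z) ⊢ (p, caacbbcbbb, AZ) ⊢ (r, aacbbcbbb, Z) ⊢ (t, acbbcbbb, AAZ) ⊢ (r, cbbcbbb, AZ) ⊢ (q, bbcbbb, AZ) ⊢ (q, bcbbb, AZ) ⊢ (q, cbbb, AZ) ⊢ (t, bbb, AZ) ⊢ (t, bb, AAZ) ⊢ (t, b, AAAZ) ⊢ (t, ε, AAAAZ)
All input consumed in state t with stack AAAAZ.

AAAAZ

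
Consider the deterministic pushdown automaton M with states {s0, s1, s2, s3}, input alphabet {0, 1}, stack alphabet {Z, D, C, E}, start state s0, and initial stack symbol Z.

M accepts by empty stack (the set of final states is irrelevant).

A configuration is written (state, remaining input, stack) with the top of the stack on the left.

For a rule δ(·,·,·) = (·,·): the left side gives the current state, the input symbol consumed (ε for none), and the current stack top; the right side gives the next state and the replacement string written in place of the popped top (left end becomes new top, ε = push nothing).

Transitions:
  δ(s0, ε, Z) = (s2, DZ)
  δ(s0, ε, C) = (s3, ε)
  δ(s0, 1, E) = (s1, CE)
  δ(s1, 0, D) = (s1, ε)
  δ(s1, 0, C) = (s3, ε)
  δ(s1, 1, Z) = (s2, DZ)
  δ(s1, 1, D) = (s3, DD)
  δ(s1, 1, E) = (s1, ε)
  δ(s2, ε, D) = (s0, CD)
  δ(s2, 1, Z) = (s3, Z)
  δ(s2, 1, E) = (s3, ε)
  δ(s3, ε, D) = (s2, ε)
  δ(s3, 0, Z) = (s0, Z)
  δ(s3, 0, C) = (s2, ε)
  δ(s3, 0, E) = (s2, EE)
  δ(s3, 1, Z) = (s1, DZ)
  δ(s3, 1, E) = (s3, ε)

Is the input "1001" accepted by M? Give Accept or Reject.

(s0, 1001, Z) ⊢ (s2, 1001, DZ) ⊢ (s0, 1001, CDZ) ⊢ (s3, 1001, DZ) ⊢ (s2, 1001, Z) ⊢ (s3, 001, Z) ⊢ (s0, 01, Z) ⊢ (s2, 01, DZ) ⊢ (s0, 01, CDZ) ⊢ (s3, 01, DZ) ⊢ (s2, 01, Z)
No transition applies at (s2, 01, Z); input not fully consumed.

Reject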